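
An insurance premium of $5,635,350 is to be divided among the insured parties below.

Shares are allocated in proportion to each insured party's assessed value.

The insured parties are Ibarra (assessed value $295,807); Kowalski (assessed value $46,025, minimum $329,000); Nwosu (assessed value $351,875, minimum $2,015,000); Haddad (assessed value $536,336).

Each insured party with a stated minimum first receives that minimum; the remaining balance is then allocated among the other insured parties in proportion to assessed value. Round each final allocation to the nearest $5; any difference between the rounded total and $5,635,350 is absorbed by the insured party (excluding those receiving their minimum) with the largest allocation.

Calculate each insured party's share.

Minimums first: Kowalski $329,000; Nwosu $2,015,000. Balance $3,291,350.
Balance split over remaining assessed value 832,143: Ibarra 1,169,996.47 → $1,169,995; Haddad 2,121,353.53 → $2,121,355.

Ibarra: $1,169,995; Kowalski: $329,000; Nwosu: $2,015,000; Haddad: $2,121,355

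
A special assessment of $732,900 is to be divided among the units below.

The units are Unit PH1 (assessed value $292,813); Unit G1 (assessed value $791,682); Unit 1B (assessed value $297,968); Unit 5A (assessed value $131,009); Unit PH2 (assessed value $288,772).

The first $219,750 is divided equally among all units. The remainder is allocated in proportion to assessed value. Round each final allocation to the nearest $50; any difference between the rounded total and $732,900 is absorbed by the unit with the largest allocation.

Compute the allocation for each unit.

First tranche $219,750 split equally: $43,950 each.
Remainder $513,150 by assessed value (total 1,802,244): Unit PH1 83,372.17 → $83,350; Unit G1 225,414.33 → $225,400; Unit 1B 84,839.94 → $84,850; Unit 5A 37,301.98 → $37,300; Unit PH2 82,221.58 → $82,200.
Rounding difference +$50 on remainder applied to Unit G1.
Totals: Unit PH1 $43,950 + $83,350 = $127,300; Unit G1 $43,950 + $225,450 = $269,400; Unit 1B $43,950 + $84,850 = $128,800; Unit 5A $43,950 + $37,300 = $81,250; Unit PH2 $43,950 + $82,200 = $126,150.

Unit PH1: $127,300; Unit G1: $269,400; Unit 1B: $128,800; Unit 5A: $81,250; Unit PH2: $126,150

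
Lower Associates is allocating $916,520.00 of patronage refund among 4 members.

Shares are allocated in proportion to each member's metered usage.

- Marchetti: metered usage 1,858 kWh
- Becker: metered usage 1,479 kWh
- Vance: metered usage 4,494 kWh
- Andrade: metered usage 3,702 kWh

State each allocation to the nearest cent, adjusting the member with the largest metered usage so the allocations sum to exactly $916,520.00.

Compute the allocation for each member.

Combined metered usage = 1,858 + 1,479 + 4,494 + 3,702 = 11,533.
Raw shares: Marchetti 147,654.0501; Becker 117,535.1669; Vance 357,135.2536; Andrade 294,195.5294.
At nearest cent: Marchetti $147,654.05; Becker $117,535.17; Vance $357,135.25; Andrade $294,195.53. Sum = $916,520.00.
Rounded total matches; no reconciliation needed.

Marchetti: $147,654.05 | Becker: $117,535.17 | Vance: $357,135.25 | Andrade: $294,195.53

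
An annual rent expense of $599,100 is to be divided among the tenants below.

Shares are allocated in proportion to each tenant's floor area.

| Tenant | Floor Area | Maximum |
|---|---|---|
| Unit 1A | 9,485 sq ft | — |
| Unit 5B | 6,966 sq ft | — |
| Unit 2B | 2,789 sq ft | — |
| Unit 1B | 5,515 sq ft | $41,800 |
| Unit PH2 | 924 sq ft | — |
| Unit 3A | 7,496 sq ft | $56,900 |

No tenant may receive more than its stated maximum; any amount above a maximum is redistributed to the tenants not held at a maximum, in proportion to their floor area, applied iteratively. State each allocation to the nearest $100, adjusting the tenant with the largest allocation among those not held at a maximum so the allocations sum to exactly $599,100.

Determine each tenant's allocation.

Unit 1A: $235,400 · Unit 5B: $172,900 · Unit 2B: $69,200 · Unit 1B: $41,800 · Unit PH2: $22,900 · Unit 3A: $56,900

Total floor area = 33,175.
Unconstrained shares: Unit 1A 171,287.52; Unit 5B 125,797.46; Unit 2B 50,365.94; Unit 1B 99,594.17; Unit PH2 16,686.31; Unit 3A 135,368.61.
Held at cap: Unit 1B ($41,800), Unit 3A ($56,900); residual $500,400 reallocated over remaining floor area 20,164.
Shares after redistribution: Unit 1A 235,384.55 → $235,400; Unit 5B 172,871.77 → $172,900; Unit 2B 69,213.23 → $69,200; Unit PH2 22,930.45 → $22,900.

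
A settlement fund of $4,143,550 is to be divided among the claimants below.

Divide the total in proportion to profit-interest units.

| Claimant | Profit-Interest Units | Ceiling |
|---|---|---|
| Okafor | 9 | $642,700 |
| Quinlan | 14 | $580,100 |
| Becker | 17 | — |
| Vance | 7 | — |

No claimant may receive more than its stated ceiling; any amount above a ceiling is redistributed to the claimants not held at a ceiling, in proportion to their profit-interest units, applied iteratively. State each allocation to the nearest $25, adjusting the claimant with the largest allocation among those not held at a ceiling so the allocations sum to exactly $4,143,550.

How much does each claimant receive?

Combined profit-interest units = 47.
Proportional shares (ignoring caps): Okafor 793,445.74; Quinlan 1,234,248.94; Becker 1,498,730.85; Vance 617,124.47.
Cap binds for Okafor ($642,700), Quinlan ($580,100); balance $2,920,750 reallocated over remaining profit-interest units 24.
Redistributed shares: Becker 2,068,864.58 → $2,068,875; Vance 851,885.42 → $851,875.

Okafor: $642,700; Quinlan: $580,100; Becker: $2,068,875; Vance: $851,875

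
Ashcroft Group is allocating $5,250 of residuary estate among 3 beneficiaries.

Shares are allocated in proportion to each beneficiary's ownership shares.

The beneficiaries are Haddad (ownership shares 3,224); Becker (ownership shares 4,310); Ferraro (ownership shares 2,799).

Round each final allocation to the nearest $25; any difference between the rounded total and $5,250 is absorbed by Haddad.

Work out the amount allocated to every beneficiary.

Haddad: $1,625 · Becker: $2,200 · Ferraro: $1,425

Ownership shares total: 10,333.
Proportional shares: Haddad 3,224/10,333 × $5,250 = 1,638.05; Becker 4,310/10,333 × $5,250 = 2,189.83; Ferraro 2,799/10,333 × $5,250 = 1,422.12.
At nearest $25: Haddad $1,650; Becker $2,200; Ferraro $1,425. Sum = $5,275.
Difference $5,250 − $5,275 = −$25 applied to Haddad: Haddad becomes $1,625.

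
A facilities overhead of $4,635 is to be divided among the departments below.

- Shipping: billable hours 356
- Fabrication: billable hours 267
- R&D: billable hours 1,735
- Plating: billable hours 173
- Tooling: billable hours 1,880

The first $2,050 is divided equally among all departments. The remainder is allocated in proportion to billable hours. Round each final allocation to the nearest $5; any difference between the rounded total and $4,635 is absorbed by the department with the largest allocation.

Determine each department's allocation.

First tranche $2,050 split equally: $410 each.
Remainder $2,585 by billable hours (total 4,411): Shipping 208.63 → $210; Fabrication 156.47 → $155; R&D 1,016.77 → $1,015; Plating 101.38 → $100; Tooling 1,101.75 → $1,100.
Rounding difference +$5 on remainder applied to Tooling.
Totals: Shipping $410 + $210 = $620; Fabrication $410 + $155 = $565; R&D $410 + $1,015 = $1,425; Plating $410 + $100 = $510; Tooling $410 + $1,105 = $1,515.

Shipping: $620 · Fabrication: $565 · R&D: $1,425 · Plating: $510 · Tooling: $1,515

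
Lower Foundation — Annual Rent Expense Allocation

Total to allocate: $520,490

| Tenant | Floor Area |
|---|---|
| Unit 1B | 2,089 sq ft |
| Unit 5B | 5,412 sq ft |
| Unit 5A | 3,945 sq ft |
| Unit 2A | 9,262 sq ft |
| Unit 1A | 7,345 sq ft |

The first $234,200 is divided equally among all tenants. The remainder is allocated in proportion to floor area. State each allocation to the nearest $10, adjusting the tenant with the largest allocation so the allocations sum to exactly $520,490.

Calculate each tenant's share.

Unit 1B: $68,160 · Unit 5B: $102,070 · Unit 5A: $87,100 · Unit 2A: $141,360 · Unit 1A: $121,800

First tranche $234,200 split equally: $46,840 each.
Remainder $286,290 by floor area (total 28,053): Unit 1B 21,318.93 → $21,320; Unit 5B 55,231.22 → $55,230; Unit 5A 40,260.01 → $40,260; Unit 2A 94,521.73 → $94,520; Unit 1A 74,958.12 → $74,960.
Totals: Unit 1B $46,840 + $21,320 = $68,160; Unit 5B $46,840 + $55,230 = $102,070; Unit 5A $46,840 + $40,260 = $87,100; Unit 2A $46,840 + $94,520 = $141,360; Unit 1A $46,840 + $74,960 = $121,800.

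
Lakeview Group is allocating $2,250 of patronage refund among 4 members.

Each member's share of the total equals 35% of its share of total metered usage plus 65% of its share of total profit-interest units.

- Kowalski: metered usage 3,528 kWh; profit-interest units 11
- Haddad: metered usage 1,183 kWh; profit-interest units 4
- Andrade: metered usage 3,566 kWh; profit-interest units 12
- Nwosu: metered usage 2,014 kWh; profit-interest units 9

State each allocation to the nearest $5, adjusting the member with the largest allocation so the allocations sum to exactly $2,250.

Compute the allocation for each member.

Totals — metered usage 10,291, profit-interest units 36.
Combined weights (35% metered usage + 65% profit-interest units): Kowalski 0.3186; Haddad 0.1125; Andrade 0.3379; Nwosu 0.2310.
Proportional shares: Kowalski 716.85; Haddad 253.03; Andrade 760.38; Nwosu 519.74.
At nearest $5: Kowalski $715; Haddad $255; Andrade $760; Nwosu $520. Sum = $2,250.
Sum already equals the total — no adjustment.

Kowalski: $715 | Haddad: $255 | Andrade: $760 | Nwosu: $520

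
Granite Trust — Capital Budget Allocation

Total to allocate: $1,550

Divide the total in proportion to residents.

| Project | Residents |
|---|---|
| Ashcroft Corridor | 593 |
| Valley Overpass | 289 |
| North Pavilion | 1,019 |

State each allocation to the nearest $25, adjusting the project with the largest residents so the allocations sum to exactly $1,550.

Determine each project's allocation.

Ashcroft Corridor: $475 · Valley Overpass: $225 · North Pavilion: $850

Sum of residents: 1,901.
Proportional shares: Ashcroft Corridor 593/1,901 × $1,550 = 483.51; Valley Overpass 289/1,901 × $1,550 = 235.64; North Pavilion 1,019/1,901 × $1,550 = 830.85.
Rounded to nearest $25: Ashcroft Corridor $475; Valley Overpass $225; North Pavilion $825. Sum = $1,525.
Difference $1,550 − $1,525 = +$25 applied to largest residents (North Pavilion): North Pavilion becomes $850.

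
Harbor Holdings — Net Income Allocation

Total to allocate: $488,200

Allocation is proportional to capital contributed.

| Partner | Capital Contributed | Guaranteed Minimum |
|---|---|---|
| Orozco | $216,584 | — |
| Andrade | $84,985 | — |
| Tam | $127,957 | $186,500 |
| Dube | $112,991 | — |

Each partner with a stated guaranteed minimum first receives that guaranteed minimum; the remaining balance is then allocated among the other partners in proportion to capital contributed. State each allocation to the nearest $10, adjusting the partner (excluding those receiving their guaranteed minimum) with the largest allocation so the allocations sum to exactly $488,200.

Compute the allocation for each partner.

Guaranteed amounts: Tam $186,500. Remaining pool $301,700.
Remaining pool split over remaining capital contributed 414,560: Orozco 157,621.07 → $157,620; Andrade 61,848.65 → $61,850; Dube 82,230.28 → $82,230.

Orozco: $157,620; Andrade: $61,850; Tam: $186,500; Dube: $82,230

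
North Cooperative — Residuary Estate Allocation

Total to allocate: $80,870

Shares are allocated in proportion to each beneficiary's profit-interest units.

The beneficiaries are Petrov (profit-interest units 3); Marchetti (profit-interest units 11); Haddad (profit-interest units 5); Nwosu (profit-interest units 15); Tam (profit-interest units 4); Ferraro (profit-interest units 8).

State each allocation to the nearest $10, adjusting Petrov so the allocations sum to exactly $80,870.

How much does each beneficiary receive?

Profit-interest units total: 46.
Pro-rata amounts: Petrov 3/46 × $80,870 = 5,274.13; Marchetti 11/46 × $80,870 = 19,338.48; Haddad 5/46 × $80,870 = 8,790.22; Nwosu 15/46 × $80,870 = 26,370.65; Tam 4/46 × $80,870 = 7,032.17; Ferraro 8/46 × $80,870 = 14,064.35.
After rounding ($10): Petrov $5,270; Marchetti $19,340; Haddad $8,790; Nwosu $26,370; Tam $7,030; Ferraro $14,060. Sum = $80,860.
Difference $80,870 − $80,860 = +$10 applied to Petrov: Petrov becomes $5,280.

Petrov: $5,280 · Marchetti: $19,340 · Haddad: $8,790 · Nwosu: $26,370 · Tam: $7,030 · Ferraro: $14,060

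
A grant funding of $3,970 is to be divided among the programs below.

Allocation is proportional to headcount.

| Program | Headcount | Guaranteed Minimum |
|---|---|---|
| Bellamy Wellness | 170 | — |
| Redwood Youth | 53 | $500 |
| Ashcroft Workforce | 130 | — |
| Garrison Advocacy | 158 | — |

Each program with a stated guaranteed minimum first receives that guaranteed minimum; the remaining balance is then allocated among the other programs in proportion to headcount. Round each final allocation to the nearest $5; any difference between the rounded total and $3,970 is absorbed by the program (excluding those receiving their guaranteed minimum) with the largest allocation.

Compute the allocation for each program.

Bellamy Wellness: $1,290 · Redwood Youth: $500 · Ashcroft Workforce: $985 · Garrison Advocacy: $1,195

Minimums first: Redwood Youth $500. Balance $3,470.
Balance split over remaining headcount 458: Bellamy Wellness 1,287.99 → $1,290; Ashcroft Workforce 984.93 → $985; Garrison Advocacy 1,197.07 → $1,195.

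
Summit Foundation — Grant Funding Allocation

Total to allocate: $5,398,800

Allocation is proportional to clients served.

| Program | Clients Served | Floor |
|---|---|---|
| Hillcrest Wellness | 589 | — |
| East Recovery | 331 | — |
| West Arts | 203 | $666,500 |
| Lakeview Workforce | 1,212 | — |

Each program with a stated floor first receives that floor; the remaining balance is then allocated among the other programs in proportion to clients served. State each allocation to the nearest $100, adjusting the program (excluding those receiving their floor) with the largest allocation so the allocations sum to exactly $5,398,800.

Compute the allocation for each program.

Minimums first: West Arts $666,500. Balance $4,732,300.
Balance split over remaining clients served 2,132: Hillcrest Wellness 1,307,375.56 → $1,307,400; East Recovery 734,705.11 → $734,700; Lakeview Workforce 2,690,219.32 → $2,690,200.

Hillcrest Wellness: $1,307,400 · East Recovery: $734,700 · West Arts: $666,500 · Lakeview Workforce: $2,690,200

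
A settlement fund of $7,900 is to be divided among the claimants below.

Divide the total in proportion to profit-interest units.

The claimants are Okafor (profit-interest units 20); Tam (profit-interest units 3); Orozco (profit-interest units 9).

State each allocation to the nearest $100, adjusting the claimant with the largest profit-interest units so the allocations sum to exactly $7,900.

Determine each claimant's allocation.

Profit-interest units total: 32.
Unrounded shares: Okafor 20/32 × $7,900 = 4,937.50; Tam 3/32 × $7,900 = 740.62; Orozco 9/32 × $7,900 = 2,221.88.
Rounded to nearest $100: Okafor $4,900; Tam $700; Orozco $2,200. Sum = $7,800.
Difference $7,900 − $7,800 = +$100 applied to largest profit-interest units (Okafor): Okafor becomes $5,000.

Okafor: $5,000 | Tam: $700 | Orozco: $2,200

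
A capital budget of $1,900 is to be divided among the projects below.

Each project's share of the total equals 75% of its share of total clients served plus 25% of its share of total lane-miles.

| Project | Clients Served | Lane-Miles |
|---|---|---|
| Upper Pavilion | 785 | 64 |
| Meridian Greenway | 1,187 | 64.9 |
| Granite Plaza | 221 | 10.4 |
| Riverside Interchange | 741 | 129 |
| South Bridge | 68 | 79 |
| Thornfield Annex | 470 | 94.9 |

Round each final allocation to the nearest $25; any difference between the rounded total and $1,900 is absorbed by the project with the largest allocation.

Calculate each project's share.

Totals — clients served 3,472, lane-miles 442.2.
Combined weights (75% clients served + 25% lane-miles): Upper Pavilion 0.2058; Meridian Greenway 0.2931; Granite Plaza 0.0536; Riverside Interchange 0.2330; South Bridge 0.0594; Thornfield Annex 0.1552.
Proportional shares: Upper Pavilion 390.93; Meridian Greenway 556.89; Granite Plaza 101.88; Riverside Interchange 442.69; South Bridge 112.77; Thornfield Annex 294.84.
Rounded to nearest $25: Upper Pavilion $400; Meridian Greenway $550; Granite Plaza $100; Riverside Interchange $450; South Bridge $125; Thornfield Annex $300. Sum = $1,925.
Difference $1,900 − $1,925 = −$25 applied to largest allocation (Meridian Greenway): Meridian Greenway becomes $525.

Upper Pavilion: $400; Meridian Greenway: $525; Granite Plaza: $100; Riverside Interchange: $450; South Bridge: $125; Thornfield Annex: $300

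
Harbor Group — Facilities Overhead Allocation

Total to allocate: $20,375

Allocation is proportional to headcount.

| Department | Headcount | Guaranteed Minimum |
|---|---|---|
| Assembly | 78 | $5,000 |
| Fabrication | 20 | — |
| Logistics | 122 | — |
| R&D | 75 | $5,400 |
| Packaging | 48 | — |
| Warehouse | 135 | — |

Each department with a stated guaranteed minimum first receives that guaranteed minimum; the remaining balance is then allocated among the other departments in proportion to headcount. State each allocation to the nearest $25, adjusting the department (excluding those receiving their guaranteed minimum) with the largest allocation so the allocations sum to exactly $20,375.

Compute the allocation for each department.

Minimums first: Assembly $5,000; R&D $5,400. Residual $9,975.
Residual split over remaining headcount 325: Fabrication 613.85 → $625; Logistics 3,744.46 → $3,750; Packaging 1,473.23 → $1,475; Warehouse 4,143.46 → $4,150.
Rounding difference −$25 applied to Warehouse → $4,125.

Assembly: $5,000; Fabrication: $625; Logistics: $3,750; R&D: $5,400; Packaging: $1,475; Warehouse: $4,125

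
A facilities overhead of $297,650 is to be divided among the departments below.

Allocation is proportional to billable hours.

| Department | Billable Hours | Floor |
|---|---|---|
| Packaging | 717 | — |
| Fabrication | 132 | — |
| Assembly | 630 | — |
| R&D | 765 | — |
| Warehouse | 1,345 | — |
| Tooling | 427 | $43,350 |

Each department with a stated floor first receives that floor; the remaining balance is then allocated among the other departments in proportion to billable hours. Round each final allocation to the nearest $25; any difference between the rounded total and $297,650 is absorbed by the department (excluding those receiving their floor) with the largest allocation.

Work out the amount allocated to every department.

Packaging: $50,800 · Fabrication: $9,350 · Assembly: $44,650 · R&D: $54,200 · Warehouse: $95,300 · Tooling: $43,350

Fund the minimums — Tooling $43,350. Residual $254,300.
Residual split over remaining billable hours 3,589: Packaging 50,803.32 → $50,800; Fabrication 9,352.91 → $9,350; Assembly 44,638.90 → $44,650; R&D 54,204.37 → $54,200; Warehouse 95,300.50 → $95,300.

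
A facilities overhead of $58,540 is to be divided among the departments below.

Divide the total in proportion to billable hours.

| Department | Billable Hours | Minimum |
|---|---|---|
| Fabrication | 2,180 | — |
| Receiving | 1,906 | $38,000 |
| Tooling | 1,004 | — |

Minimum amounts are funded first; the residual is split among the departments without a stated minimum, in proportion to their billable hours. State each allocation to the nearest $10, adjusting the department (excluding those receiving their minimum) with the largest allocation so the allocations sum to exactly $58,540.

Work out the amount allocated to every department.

Fabrication: $14,060 · Receiving: $38,000 · Tooling: $6,480

Guaranteed amounts: Receiving $38,000. Remaining pool $20,540.
Remaining pool split over remaining billable hours 3,184: Fabrication 14,063.19 → $14,060; Tooling 6,476.81 → $6,480.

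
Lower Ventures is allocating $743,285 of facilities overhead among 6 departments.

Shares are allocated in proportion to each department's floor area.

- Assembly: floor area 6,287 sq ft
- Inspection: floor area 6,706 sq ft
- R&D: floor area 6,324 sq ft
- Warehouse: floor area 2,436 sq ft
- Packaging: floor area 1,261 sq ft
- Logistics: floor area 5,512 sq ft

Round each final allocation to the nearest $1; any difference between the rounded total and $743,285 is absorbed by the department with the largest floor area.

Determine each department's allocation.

Floor area total: 6,287 + 6,706 + 6,324 + 2,436 + 1,261 + 5,512 = 28,526.
Pro-rata amounts: Assembly 163,816.62; Inspection 174,734.25; R&D 164,780.70; Warehouse 63,473.40; Packaging 32,857.13; Logistics 143,622.90.
After rounding ($1): Assembly $163,817; Inspection $174,734; R&D $164,781; Warehouse $63,473; Packaging $32,857; Logistics $143,623. Sum = $743,285.
Rounded total matches; no reconciliation needed.

Assembly: $163,817 · Inspection: $174,734 · R&D: $164,781 · Warehouse: $63,473 · Packaging: $32,857 · Logistics: $143,623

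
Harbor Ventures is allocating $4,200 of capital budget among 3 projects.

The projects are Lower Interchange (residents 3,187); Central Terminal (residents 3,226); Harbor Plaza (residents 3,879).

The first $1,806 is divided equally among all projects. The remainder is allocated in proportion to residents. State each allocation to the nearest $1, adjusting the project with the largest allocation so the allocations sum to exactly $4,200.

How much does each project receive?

Lower Interchange: $1,343 · Central Terminal: $1,352 · Harbor Plaza: $1,505

First tranche $1,806 split equally: $602 each.
Remainder $2,394 by residents (total 10,292): Lower Interchange 741.32 → $741; Central Terminal 750.39 → $750; Harbor Plaza 902.29 → $902.
Rounding difference +$1 on remainder applied to Harbor Plaza.
Totals: Lower Interchange $602 + $741 = $1,343; Central Terminal $602 + $750 = $1,352; Harbor Plaza $602 + $903 = $1,505.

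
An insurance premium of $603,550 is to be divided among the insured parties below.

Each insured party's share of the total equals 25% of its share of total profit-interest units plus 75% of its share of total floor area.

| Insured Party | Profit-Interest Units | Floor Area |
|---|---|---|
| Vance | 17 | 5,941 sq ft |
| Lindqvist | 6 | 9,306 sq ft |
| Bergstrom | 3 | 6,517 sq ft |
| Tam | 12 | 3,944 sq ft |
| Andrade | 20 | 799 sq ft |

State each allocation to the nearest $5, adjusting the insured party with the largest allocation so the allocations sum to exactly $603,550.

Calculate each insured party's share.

Vance: $145,680 | Lindqvist: $174,530 | Bergstrom: $119,095 | Tam: $98,570 | Andrade: $65,675

Totals — profit-interest units 58, floor area 26,507.
Composite weights (25% profit-interest units + 75% floor area): Vance 0.2414; Lindqvist 0.2892; Bergstrom 0.1973; Tam 0.1633; Andrade 0.1088.
Unrounded shares: Vance 145,680.66; Lindqvist 174,528.48; Bergstrom 119,095.94; Tam 98,570.16; Andrade 65,674.77.
At nearest $5: Vance $145,680; Lindqvist $174,530; Bergstrom $119,095; Tam $98,570; Andrade $65,675. Sum = $603,550.
No rounding difference to absorb.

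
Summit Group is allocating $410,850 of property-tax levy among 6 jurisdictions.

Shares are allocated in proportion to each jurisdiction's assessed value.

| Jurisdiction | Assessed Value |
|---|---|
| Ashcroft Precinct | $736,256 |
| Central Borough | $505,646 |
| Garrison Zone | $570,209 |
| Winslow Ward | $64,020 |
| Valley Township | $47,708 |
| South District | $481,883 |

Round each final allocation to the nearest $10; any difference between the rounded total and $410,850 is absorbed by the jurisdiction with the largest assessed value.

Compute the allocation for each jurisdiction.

Sum of assessed value: 736,256 + 505,646 + 570,209 + 64,020 + 47,708 + 481,883 = 2,405,722.
Raw shares: Ashcroft Precinct 125,738.04; Central Borough 86,354.39; Garrison Zone 97,380.48; Winslow Ward 10,933.36; Valley Township 8,147.59; South District 82,296.14.
At nearest $10: Ashcroft Precinct $125,740; Central Borough $86,350; Garrison Zone $97,380; Winslow Ward $10,930; Valley Township $8,150; South District $82,300. Sum = $410,850.
Rounded total matches; no reconciliation needed.

Ashcroft Precinct: $125,740 · Central Borough: $86,350 · Garrison Zone: $97,380 · Winslow Ward: $10,930 · Valley Township: $8,150 · South District: $82,300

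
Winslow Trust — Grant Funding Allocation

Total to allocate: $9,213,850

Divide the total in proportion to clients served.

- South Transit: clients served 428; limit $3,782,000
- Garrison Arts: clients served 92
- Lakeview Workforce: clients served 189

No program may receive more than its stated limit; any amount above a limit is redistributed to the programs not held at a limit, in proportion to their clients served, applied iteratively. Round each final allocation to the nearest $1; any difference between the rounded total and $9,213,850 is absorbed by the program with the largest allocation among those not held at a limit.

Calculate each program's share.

South Transit: $3,782,000; Garrison Arts: $1,778,399; Lakeview Workforce: $3,653,451

Clients served total: 709.
Pro-rata shares before constraints: South Transit 5,562,098.45; Garrison Arts 1,195,591.26; Lakeview Workforce 2,456,160.30.
Capped: South Transit ($3,782,000); residual $5,431,850 reallocated over remaining clients served 281.
Remaining shares: Garrison Arts 1,778,399.29 → $1,778,399; Lakeview Workforce 3,653,450.71 → $3,653,451.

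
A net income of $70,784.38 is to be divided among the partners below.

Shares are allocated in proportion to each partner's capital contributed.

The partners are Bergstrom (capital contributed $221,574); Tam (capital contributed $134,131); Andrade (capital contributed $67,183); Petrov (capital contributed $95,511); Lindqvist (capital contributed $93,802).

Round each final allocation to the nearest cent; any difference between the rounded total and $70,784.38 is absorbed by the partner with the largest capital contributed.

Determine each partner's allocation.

Capital contributed total: 221,574 + 134,131 + 67,183 + 95,511 + 93,802 = 612,201.
Raw shares: Bergstrom 25,619.0013; Tam 15,508.5988; Andrade 7,767.8851; Petrov 11,043.2471; Lindqvist 10,845.6478.
At nearest cent: Bergstrom $25,619.00; Tam $15,508.60; Andrade $7,767.89; Petrov $11,043.25; Lindqvist $10,845.65. Sum = $70,784.39.
Difference $70,784.38 − $70,784.39 = −$0.01 applied to largest capital contributed (Bergstrom): Bergstrom becomes $25,618.99.

Bergstrom: $25,618.99 | Tam: $15,508.60 | Andrade: $7,767.89 | Petrov: $11,043.25 | Lindqvist: $10,845.65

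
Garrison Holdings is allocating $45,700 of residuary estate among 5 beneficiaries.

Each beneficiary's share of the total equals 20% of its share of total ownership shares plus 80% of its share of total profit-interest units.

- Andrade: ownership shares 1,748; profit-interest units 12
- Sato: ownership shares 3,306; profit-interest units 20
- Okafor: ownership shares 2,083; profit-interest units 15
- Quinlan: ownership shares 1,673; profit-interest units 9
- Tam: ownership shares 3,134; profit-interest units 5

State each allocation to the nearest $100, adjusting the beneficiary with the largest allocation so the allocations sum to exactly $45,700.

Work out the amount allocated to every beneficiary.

Andrade: $8,500 · Sato: $14,500 · Okafor: $10,600 · Quinlan: $6,700 · Tam: $5,400

Totals — ownership shares 11,944, profit-interest units 61.
Blended shares (20% ownership shares + 80% profit-interest units): Andrade 0.1866; Sato 0.3177; Okafor 0.2316; Quinlan 0.1460; Tam 0.1181.
Pro-rata amounts: Andrade 8,529.77; Sato 14,516.76; Okafor 10,584.15; Quinlan 6,674.34; Tam 5,394.98.
After rounding ($100): Andrade $8,500; Sato $14,500; Okafor $10,600; Quinlan $6,700; Tam $5,400. Sum = $45,700.
Rounded total matches; no reconciliation needed.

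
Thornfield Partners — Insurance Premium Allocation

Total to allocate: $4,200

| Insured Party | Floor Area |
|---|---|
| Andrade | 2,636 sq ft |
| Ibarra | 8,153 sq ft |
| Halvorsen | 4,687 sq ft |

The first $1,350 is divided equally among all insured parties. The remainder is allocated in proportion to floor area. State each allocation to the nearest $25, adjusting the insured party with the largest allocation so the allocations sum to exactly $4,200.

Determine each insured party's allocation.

First tranche $1,350 split equally: $450 each.
Remainder $2,850 by floor area (total 15,476): Andrade 485.44 → $475; Ibarra 1,501.42 → $1,500; Halvorsen 863.14 → $875.
Totals: Andrade $450 + $475 = $925; Ibarra $450 + $1,500 = $1,950; Halvorsen $450 + $875 = $1,325.

Andrade: $925; Ibarra: $1,950; Halvorsen: $1,325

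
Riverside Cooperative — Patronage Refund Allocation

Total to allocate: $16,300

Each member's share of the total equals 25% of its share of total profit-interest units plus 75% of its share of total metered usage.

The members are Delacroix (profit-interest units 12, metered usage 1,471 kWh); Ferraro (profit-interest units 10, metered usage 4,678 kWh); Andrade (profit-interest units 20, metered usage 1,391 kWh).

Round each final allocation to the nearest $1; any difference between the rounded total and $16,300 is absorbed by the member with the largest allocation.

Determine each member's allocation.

Delacroix: $3,549 · Ferraro: $8,555 · Andrade: $4,196

Totals — profit-interest units 42, metered usage 7,540.
Composite weights (25% profit-interest units + 75% metered usage): Delacroix 0.2177; Ferraro 0.5248; Andrade 0.2574.
Unrounded shares: Delacroix 3,549.30; Ferraro 8,554.93; Andrade 4,195.78.
At nearest $1: Delacroix $3,549; Ferraro $8,555; Andrade $4,196. Sum = $16,300.
No rounding difference to absorb.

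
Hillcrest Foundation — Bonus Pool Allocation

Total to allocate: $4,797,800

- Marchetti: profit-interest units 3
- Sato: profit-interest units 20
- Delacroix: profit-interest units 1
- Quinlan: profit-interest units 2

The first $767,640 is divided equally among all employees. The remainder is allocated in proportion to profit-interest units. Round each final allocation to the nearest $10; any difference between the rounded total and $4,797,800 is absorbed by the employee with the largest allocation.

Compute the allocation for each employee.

$767,640 shared equally gives $191,910 per employee.
Remainder $4,030,160 by profit-interest units (total 26): Marchetti 465,018.46 → $465,020; Sato 3,100,123.08 → $3,100,120; Delacroix 155,006.15 → $155,010; Quinlan 310,012.31 → $310,010.
Totals: Marchetti $191,910 + $465,020 = $656,930; Sato $191,910 + $3,100,120 = $3,292,030; Delacroix $191,910 + $155,010 = $346,920; Quinlan $191,910 + $310,010 = $501,920.

Marchetti: $656,930 · Sato: $3,292,030 · Delacroix: $346,920 · Quinlan: $501,920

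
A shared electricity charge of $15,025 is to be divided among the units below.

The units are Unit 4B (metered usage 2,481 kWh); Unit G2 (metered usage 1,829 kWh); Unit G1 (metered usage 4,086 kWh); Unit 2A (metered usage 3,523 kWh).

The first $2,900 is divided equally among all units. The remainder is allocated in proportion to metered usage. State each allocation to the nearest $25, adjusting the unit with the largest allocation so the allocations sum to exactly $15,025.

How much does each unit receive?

Unit 4B: $3,250 | Unit G2: $2,575 | Unit G1: $4,900 | Unit 2A: $4,300

Equal tier: $2,900 ÷ 4 = $725 apiece.
Remainder $12,125 by metered usage (total 11,919): Unit 4B 2,523.88 → $2,525; Unit G2 1,860.61 → $1,850; Unit G1 4,156.62 → $4,150; Unit 2A 3,583.89 → $3,575.
Rounding difference +$25 on remainder applied to Unit G1.
Totals: Unit 4B $725 + $2,525 = $3,250; Unit G2 $725 + $1,850 = $2,575; Unit G1 $725 + $4,175 = $4,900; Unit 2A $725 + $3,575 = $4,300.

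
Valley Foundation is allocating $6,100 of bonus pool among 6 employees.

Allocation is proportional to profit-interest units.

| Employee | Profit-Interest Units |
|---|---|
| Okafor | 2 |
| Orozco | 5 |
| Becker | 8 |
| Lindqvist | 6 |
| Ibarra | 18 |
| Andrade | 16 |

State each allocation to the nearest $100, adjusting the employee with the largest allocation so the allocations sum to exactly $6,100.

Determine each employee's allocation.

Okafor: $200 · Orozco: $600 · Becker: $900 · Lindqvist: $700 · Ibarra: $1,900 · Andrade: $1,800

Profit-interest units total: 55.
Unrounded shares: Okafor 2/55 × $6,100 = 221.82; Orozco 5/55 × $6,100 = 554.55; Becker 8/55 × $6,100 = 887.27; Lindqvist 6/55 × $6,100 = 665.45; Ibarra 18/55 × $6,100 = 1,996.36; Andrade 16/55 × $6,100 = 1,774.55.
Rounded to nearest $100: Okafor $200; Orozco $600; Becker $900; Lindqvist $700; Ibarra $2,000; Andrade $1,800. Sum = $6,200.
Difference $6,100 − $6,200 = −$100 applied to largest allocation (Ibarra): Ibarra becomes $1,900.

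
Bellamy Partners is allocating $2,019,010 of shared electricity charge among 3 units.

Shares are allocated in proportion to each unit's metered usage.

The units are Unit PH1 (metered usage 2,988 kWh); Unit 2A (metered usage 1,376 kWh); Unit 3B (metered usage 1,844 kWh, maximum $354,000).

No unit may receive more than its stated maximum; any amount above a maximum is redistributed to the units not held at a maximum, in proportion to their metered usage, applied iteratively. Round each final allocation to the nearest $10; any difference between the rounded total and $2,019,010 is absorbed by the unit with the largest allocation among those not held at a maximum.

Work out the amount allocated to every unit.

Metered usage total: 6,208.
Proportional shares (ignoring caps): Unit PH1 971,778.65; Unit 2A 447,512.53; Unit 3B 599,718.82.
Capped: Unit 3B ($354,000); balance $1,665,010 reallocated over remaining metered usage 4,364.
Remaining shares: Unit PH1 1,140,020.60 → $1,140,020; Unit 2A 524,989.40 → $524,990.

Unit PH1: $1,140,020 | Unit 2A: $524,990 | Unit 3B: $354,000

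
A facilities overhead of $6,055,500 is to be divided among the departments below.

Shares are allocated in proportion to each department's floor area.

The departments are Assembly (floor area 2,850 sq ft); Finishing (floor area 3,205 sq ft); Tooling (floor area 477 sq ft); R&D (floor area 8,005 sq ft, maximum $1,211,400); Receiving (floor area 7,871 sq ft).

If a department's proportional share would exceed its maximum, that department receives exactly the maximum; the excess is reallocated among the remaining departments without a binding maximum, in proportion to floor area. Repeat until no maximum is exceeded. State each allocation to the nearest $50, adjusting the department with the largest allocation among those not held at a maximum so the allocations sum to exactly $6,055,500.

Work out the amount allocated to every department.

Assembly: $958,550 | Finishing: $1,077,900 | Tooling: $160,450 | R&D: $1,211,400 | Receiving: $2,647,200

Floor area total: 22,408.
Unconstrained shares: Assembly 770,179.18; Finishing 866,113.78; Tooling 128,903.67; R&D 2,163,257.65; Receiving 2,127,045.72.
Capped: R&D ($1,211,400); balance $4,844,100 reallocated over remaining floor area 14,403.
Remaining shares: Assembly 958,528.43 → $958,550; Finishing 1,077,924.08 → $1,077,900; Tooling 160,427.39 → $160,450; Receiving 2,647,220.10 → $2,647,200.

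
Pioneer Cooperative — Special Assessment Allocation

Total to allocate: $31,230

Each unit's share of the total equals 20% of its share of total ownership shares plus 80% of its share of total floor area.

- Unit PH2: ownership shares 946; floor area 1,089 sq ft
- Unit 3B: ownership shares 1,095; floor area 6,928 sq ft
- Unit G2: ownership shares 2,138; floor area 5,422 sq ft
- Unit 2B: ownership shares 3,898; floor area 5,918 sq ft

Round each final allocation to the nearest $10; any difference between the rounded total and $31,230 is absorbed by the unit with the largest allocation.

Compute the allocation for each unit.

Unit PH2: $2,140 | Unit 3B: $9,790 | Unit G2: $8,650 | Unit 2B: $10,650

Totals — ownership shares 8,077, floor area 19,357.
Combined weights (20% ownership shares + 80% floor area): Unit PH2 0.0684; Unit 3B 0.3134; Unit G2 0.2770; Unit 2B 0.3411.
Pro-rata amounts: Unit PH2 2,137.12; Unit 3B 9,788.71; Unit G2 8,651.48; Unit 2B 10,652.69.
Rounded to nearest $10: Unit PH2 $2,140; Unit 3B $9,790; Unit G2 $8,650; Unit 2B $10,650. Sum = $31,230.
No rounding difference to absorb.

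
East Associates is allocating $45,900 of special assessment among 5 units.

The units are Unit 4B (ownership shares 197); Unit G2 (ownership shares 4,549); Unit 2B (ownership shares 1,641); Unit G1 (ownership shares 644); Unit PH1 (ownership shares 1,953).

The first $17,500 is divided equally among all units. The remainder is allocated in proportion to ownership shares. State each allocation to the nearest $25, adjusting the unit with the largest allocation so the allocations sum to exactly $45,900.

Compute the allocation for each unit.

Unit 4B: $4,125 · Unit G2: $17,900 · Unit 2B: $8,675 · Unit G1: $5,525 · Unit PH1: $9,675

Equal tier: $17,500 ÷ 5 = $3,500 apiece.
Remainder $28,400 by ownership shares (total 8,984): Unit 4B 622.75 → $625; Unit G2 14,380.19 → $14,375; Unit 2B 5,187.49 → $5,175; Unit G1 2,035.80 → $2,025; Unit PH1 6,173.78 → $6,175.
Rounding difference +$25 on remainder applied to Unit G2.
Totals: Unit 4B $3,500 + $625 = $4,125; Unit G2 $3,500 + $14,400 = $17,900; Unit 2B $3,500 + $5,175 = $8,675; Unit G1 $3,500 + $2,025 = $5,525; Unit PH1 $3,500 + $6,175 = $9,675.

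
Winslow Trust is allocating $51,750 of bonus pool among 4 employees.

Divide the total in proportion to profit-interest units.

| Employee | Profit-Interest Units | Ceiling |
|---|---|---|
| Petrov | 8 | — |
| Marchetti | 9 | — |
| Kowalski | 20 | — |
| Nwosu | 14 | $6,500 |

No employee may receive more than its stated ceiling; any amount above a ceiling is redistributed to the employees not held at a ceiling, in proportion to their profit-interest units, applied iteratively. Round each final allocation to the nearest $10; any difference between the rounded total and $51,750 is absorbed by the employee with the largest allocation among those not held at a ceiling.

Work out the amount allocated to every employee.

Petrov: $9,780 | Marchetti: $11,010 | Kowalski: $24,460 | Nwosu: $6,500

Total profit-interest units = 51.
Unconstrained shares: Petrov 8,117.65; Marchetti 9,132.35; Kowalski 20,294.12; Nwosu 14,205.88.
Cap binds for Nwosu ($6,500); balance $45,250 reallocated over remaining profit-interest units 37.
Redistributed shares: Petrov 9,783.78 → $9,780; Marchetti 11,006.76 → $11,010; Kowalski 24,459.46 → $24,460.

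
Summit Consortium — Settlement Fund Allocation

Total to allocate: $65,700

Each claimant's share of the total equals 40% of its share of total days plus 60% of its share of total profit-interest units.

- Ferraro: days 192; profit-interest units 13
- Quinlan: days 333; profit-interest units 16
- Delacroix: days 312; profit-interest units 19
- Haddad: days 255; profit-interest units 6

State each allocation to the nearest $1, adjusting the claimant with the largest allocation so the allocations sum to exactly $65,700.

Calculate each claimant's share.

Ferraro: $14,111 | Quinlan: $19,694 | Delacroix: $21,378 | Haddad: $10,517

Days total 1,092; profit-interest units total 54.
Composite weights (40% days + 60% profit-interest units): Ferraro 0.2148; Quinlan 0.2998; Delacroix 0.3254; Haddad 0.1601.
Unrounded shares: Ferraro 14,110.66; Quinlan 19,693.96; Delacroix 21,378.57; Haddad 10,516.81.
After rounding ($1): Ferraro $14,111; Quinlan $19,694; Delacroix $21,379; Haddad $10,517. Sum = $65,701.
Difference $65,700 − $65,701 = −$1 applied to largest allocation (Delacroix): Delacroix becomes $21,378.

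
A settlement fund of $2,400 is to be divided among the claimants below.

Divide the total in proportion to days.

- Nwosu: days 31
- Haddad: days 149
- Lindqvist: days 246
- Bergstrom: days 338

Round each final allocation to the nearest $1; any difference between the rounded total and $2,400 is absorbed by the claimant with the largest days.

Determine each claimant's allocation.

Nwosu: $97 · Haddad: $468 · Lindqvist: $773 · Bergstrom: $1,062

Total days = 31 + 149 + 246 + 338 = 764.
Unrounded shares: Nwosu 97.38; Haddad 468.06; Lindqvist 772.77; Bergstrom 1,061.78.
At nearest $1: Nwosu $97; Haddad $468; Lindqvist $773; Bergstrom $1,062. Sum = $2,400.
No rounding difference to absorb.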